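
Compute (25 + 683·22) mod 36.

3

683·22 = 15026.
15026 mod 36 = 14 (since 417·36 = 15012).
(25 + 14) mod 36 = 3.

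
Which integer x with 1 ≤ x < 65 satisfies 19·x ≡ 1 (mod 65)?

19·24 = 456 = 7·65 + 1, so 19⁻¹ ≡ 24 (mod 65).

24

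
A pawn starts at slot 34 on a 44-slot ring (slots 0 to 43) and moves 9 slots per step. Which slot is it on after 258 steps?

258·9 = 2322.
Dividing 2322 by 44 gives quotient 52 and remainder 34.
(34 + 34) mod 44 = 24.

24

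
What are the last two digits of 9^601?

By repeated squaring mod 100: 9^1≡9, 9^2≡81, 9^4≡61, 9^8≡21, 9^16≡41, 9^32≡81, 9^64≡61, 9^128≡21, 9^256≡41, 9^512≡81.
601 = 1 + 8 + 16 + 64 + 512, so 9^601 ≡ 9·21·41·61·81 ≡ 9 (mod 100).

09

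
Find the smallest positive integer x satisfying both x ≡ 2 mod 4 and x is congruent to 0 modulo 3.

6

x ≡ 0 (mod 3) gives x ∈ {0, 3, 6}.
The first of these with x mod 4 = 2 is 6.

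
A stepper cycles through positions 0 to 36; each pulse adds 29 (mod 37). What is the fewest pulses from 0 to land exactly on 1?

23

29·23 = 667 = 18·37 + 1, so 29⁻¹ ≡ 23 (mod 37).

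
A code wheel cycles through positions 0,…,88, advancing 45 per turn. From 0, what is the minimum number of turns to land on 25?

50

45⁻¹ ≡ 2 (mod 89) because 45·2 = 90 = 1·89 + 1.
Multiplying both sides by 2: x ≡ 2·25 = 50 ≡ 50 (mod 89).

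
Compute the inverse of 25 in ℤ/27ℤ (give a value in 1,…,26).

25·13 = 325 = 12·27 + 1, so 25⁻¹ ≡ 13 (mod 27).

13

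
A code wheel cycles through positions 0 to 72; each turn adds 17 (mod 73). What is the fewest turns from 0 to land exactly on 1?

73 = 4·17 + 5
17 = 3·5 + 2
5 = 2·2 + 1
2 = 2·1 + 0
Back-substituting gives 17·43 ≡ 1 (mod 73).

43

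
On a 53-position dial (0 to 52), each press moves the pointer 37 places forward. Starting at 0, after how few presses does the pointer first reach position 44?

37

37⁻¹ ≡ 43 (mod 53) because 37·43 = 1591 = 30·53 + 1.
Multiplying both sides by 43: x ≡ 43·44 = 1892 ≡ 37 (mod 53).
Check: 37·37 = 1369 = 25·53 + 44.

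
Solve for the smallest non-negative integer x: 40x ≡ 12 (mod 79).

The inverse of 40 mod 79 is 2 (since 40·2 = 80 ≡ 1).
Multiplying both sides by 2: x ≡ 2·12 = 24 ≡ 24 (mod 79).
Check: 40·24 = 960 = 12·79 + 12.

24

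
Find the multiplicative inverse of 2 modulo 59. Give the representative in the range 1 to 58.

2·30 = 60 = 1·59 + 1, so 2⁻¹ ≡ 30 (mod 59).

30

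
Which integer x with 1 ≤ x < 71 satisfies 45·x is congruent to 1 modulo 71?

71 = 1·45 + 26
45 = 1·26 + 19
26 = 1·19 + 7
19 = 2·7 + 5
7 = 1·5 + 2
5 = 2·2 + 1
2 = 2·1 + 0
Back-substituting gives 45·30 ≡ 1 (mod 71).

30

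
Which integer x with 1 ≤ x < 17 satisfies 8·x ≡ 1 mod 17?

15

8·15 = 120 = 7·17 + 1, so 8⁻¹ ≡ 15 (mod 17).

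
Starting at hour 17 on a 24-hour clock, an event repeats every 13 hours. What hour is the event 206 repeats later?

206·13 = 2678.
2678 = 111·24 + 14, so 2678 mod 24 = 14.
(17 + 14) mod 24 = 7.

7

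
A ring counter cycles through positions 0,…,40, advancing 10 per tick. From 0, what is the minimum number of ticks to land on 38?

12

The inverse of 10 mod 41 is 37 (since 10·37 = 370 ≡ 1).
Multiplying both sides by 37: x ≡ 37·38 = 1406 ≡ 12 (mod 41).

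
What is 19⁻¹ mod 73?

19·50 = 950 = 13·73 + 1, so 19⁻¹ ≡ 50 (mod 73).

50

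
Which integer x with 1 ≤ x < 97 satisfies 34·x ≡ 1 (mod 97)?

34·20 = 680 = 7·97 + 1, so 34⁻¹ ≡ 20 (mod 97).

20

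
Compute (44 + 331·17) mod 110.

331·17 = 5627.
5627 = 51·110 + 17, so 5627 mod 110 = 17.
(44 + 17) mod 110 = 61.

61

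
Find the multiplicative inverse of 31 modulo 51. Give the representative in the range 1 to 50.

31·28 = 868 = 17·51 + 1, so 31⁻¹ ≡ 28 (mod 51).

28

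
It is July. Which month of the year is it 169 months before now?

June

Dividing 169 by 12 gives quotient 14 and remainder 1.
July − 1 month → June.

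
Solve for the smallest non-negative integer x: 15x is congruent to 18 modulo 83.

The inverse of 15 mod 83 is 72 (since 15·72 = 1080 ≡ 1).
Multiplying both sides by 72: x ≡ 72·18 = 1296 ≡ 51 (mod 83).

51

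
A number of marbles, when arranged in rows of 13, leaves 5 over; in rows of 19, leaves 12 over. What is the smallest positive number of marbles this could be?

31

x ≡ 5 (mod 13) gives x ∈ {5, 18, 31}.
The first of these with x mod 19 = 12 is 31.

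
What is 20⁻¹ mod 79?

20·4 = 80 = 1·79 + 1, so 20⁻¹ ≡ 4 (mod 79).

4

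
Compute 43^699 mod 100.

By repeated squaring mod 100: 43^1≡43, 43^2≡49, 43^4≡1, 43^8≡1, 43^16≡1, 43^32≡1, 43^64≡1, 43^128≡1, 43^256≡1, 43^512≡1.
699 = 1 + 2 + 8 + 16 + 32 + 128 + 512, so 43^699 ≡ 43·49·1·1·1·1·1 ≡ 7 (mod 100).

7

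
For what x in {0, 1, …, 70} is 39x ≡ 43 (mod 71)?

39⁻¹ ≡ 51 (mod 71) because 39·51 = 1989 = 28·71 + 1.
Multiplying both sides by 51: x ≡ 51·43 = 2193 ≡ 63 (mod 71).

63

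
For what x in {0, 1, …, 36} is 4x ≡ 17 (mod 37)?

The inverse of 4 mod 37 is 28 (since 4·28 = 112 ≡ 1).
Multiplying both sides by 28: x ≡ 28·17 = 476 ≡ 32 (mod 37).

32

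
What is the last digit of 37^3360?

1

Last digits of 7^n: 7, 9, 3, 1 (period 4).
3360 mod 4 = 0, so the last digit matches 7^4 = 1.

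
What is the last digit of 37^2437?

7

Powers of 7 mod 10 repeat with period 4: 7, 9, 3, 1.
2437 leaves remainder 1 on division by 4, so 37^2437 ends in 7.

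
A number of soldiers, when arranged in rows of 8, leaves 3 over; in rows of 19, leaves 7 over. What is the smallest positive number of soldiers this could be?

x ≡ 3 (mod 8) gives x ∈ {3, 11, 19, 27, 35, 43, 51, 59, …}.
The first of these with x mod 19 = 7 is 83.

83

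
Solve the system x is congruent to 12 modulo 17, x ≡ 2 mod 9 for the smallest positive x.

x ≡ 2 (mod 9) gives x ∈ {2, 11, 20, 29}.
The first of these with x mod 17 = 12 is 29.

29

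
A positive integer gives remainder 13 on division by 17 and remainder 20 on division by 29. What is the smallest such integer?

455

x ≡ 13 (mod 17) gives x ∈ {13, 30, 47, 64, 81, 98, 115, 132, …}.
The first of these with x mod 29 = 20 is 455.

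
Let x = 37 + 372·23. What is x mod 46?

37

372·23 = 8556.
8556 − 186·46 = 0, so 8556 ≡ 0 (mod 46).
(37 + 0) mod 46 = 37.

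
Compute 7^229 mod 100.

Square-and-reduce mod 100: 7^1≡7, 7^2≡49, 7^4≡1, 7^8≡1, 7^16≡1, 7^32≡1, 7^64≡1, 7^128≡1.
Since 229 = 1 + 4 + 32 + 64 + 128 in binary, 7^229 ≡ 7·1·1·1·1 ≡ 7 (mod 100).

7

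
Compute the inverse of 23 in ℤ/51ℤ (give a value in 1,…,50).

23·20 = 460 = 9·51 + 1, so 23⁻¹ ≡ 20 (mod 51).

20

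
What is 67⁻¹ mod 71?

53

71 = 1·67 + 4
67 = 16·4 + 3
4 = 1·3 + 1
3 = 3·1 + 0
Back-substituting gives 67·53 ≡ 1 (mod 71).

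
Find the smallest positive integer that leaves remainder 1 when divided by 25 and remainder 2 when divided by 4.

x ≡ 2 (mod 4) gives x ∈ {2, 6, 10, 14, 18, 22, 26}.
The first of these with x mod 25 = 1 is 26.

26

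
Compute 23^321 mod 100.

23

Square-and-reduce mod 100: 23^1≡23, 23^2≡29, 23^4≡41, 23^8≡81, 23^16≡61, 23^32≡21, 23^64≡41, 23^128≡81, 23^256≡61.
Since 321 = 1 + 64 + 256 in binary, 23^321 ≡ 23·41·61 ≡ 23 (mod 100).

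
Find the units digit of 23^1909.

Powers of 3 mod 10 repeat with period 4: 3, 9, 7, 1.
1909 leaves remainder 1 on division by 4, so 23^1909 ends in 3.

3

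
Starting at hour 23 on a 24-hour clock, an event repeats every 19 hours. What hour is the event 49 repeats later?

49·19 = 931.
Dividing 931 by 24 gives quotient 38 and remainder 19.
(23 + 19) mod 24 = 18.

18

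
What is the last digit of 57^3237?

Last digits of 7^n: 7, 9, 3, 1 (period 4).
3237 mod 4 = 1, so the last digit matches 7^1 = 7.

7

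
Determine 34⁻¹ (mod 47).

47 = 1·34 + 13
34 = 2·13 + 8
13 = 1·8 + 5
8 = 1·5 + 3
5 = 1·3 + 2
3 = 1·2 + 1
2 = 2·1 + 0
Back-substituting gives 34·18 ≡ 1 (mod 47).

18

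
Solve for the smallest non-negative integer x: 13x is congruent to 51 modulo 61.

The inverse of 13 mod 61 is 47 (since 13·47 = 611 ≡ 1).
Multiplying both sides by 47: x ≡ 47·51 = 2397 ≡ 18 (mod 61).

18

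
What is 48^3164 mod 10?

The units digit of 48^n cycles with period 4: 8, 4, 2, 6, …
3164 mod 4 = 0, so the last digit matches 8^4 = 6.

6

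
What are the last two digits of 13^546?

09

Square-and-reduce mod 100: 13^1≡13, 13^2≡69, 13^4≡61, 13^8≡21, 13^16≡41, 13^32≡81, 13^64≡61, 13^128≡21, 13^256≡41, 13^512≡81.
546 = 2 + 32 + 512, so 13^546 ≡ 69·81·81 ≡ 9 (mod 100).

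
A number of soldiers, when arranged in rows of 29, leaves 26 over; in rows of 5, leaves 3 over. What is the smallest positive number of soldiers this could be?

113

x ≡ 3 (mod 5) gives x ∈ {3, 8, 13, 18, 23, 28, 33, 38, …}.
The first of these with x mod 29 = 26 is 113.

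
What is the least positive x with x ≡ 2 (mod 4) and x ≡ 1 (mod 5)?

6

Since 5·1 ≡ 1 (mod 4), take x = 1 + 5·((2−1)·1 mod 4) = 1 + 5·1 = 6.
Check: 6 mod 4 = 2, 6 mod 5 = 1.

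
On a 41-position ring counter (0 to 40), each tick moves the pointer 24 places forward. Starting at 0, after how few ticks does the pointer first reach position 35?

10

The inverse of 24 mod 41 is 12 (since 24·12 = 288 ≡ 1).
So x ≡ 12·35 = 420 ≡ 10 (mod 41).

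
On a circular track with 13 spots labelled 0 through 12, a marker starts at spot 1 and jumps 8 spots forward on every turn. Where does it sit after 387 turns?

387·8 = 3096.
Dividing 3096 by 13 gives quotient 238 and remainder 2.
(1 + 2) mod 13 = 3.

3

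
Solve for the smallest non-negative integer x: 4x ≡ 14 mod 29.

The inverse of 4 mod 29 is 22 (since 4·22 = 88 ≡ 1).
So x ≡ 22·14 = 308 ≡ 18 (mod 29).

18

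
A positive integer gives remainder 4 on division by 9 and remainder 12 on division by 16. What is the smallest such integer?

x ≡ 4 (mod 9) gives x ∈ {4, 13, 22, 31, 40, 49, 58, 67, …}.
The first of these with x mod 16 = 12 is 76.

76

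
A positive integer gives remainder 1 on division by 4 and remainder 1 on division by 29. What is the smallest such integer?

1

Since 29·1 ≡ 1 (mod 4), take x = 1 + 29·((1−1)·1 mod 4) = 1 + 29·0 = 1.
Check: 1 mod 4 = 1, 1 mod 29 = 1.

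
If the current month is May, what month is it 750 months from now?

November

750 = 62·12 + 6, so 750 mod 12 = 6.
May + 6 months → November.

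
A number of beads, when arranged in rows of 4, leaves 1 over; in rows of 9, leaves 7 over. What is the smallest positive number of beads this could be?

25

x ≡ 1 (mod 4) gives x ∈ {1, 5, 9, 13, 17, 21, 25}.
The first of these with x mod 9 = 7 is 25.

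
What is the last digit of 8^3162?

4

Last digits of 8^n: 8, 4, 2, 6 (period 4).
3162 leaves remainder 2 on division by 4, so 8^3162 ends in 4.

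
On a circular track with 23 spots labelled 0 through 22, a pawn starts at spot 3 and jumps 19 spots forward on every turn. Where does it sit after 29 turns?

2

29·19 = 551.
Dividing 551 by 23 gives quotient 23 and remainder 22.
(3 + 22) mod 23 = 2.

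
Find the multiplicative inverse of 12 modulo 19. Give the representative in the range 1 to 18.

12·8 = 96 = 5·19 + 1, so 12⁻¹ ≡ 8 (mod 19).

8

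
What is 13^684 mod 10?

1

The units digit of 13^n cycles with period 4: 3, 9, 7, 1, …
684 mod 4 = 0, so the last digit matches 3^4 = 1.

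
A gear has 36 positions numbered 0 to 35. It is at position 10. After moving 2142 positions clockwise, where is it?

Dividing 2142 by 36 gives quotient 59 and remainder 18.
(10 + 18) mod 36 = 28.

28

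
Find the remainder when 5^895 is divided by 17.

7

Successive squares of 5 mod 17: 5^1≡5, 5^2≡8, 5^4≡13, 5^8≡16, 5^16≡1, 5^32≡1, 5^64≡1, 5^128≡1, 5^256≡1, 5^512≡1.
Since 895 = 1 + 2 + 4 + 8 + 16 + 32 + 64 + 256 + 512 in binary, 5^895 ≡ 5·8·13·16·1·1·1·1·1 ≡ 7 (mod 17).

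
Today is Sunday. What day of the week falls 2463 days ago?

2463 − 351·7 = 6, so 2463 ≡ 6 (mod 7).
Sunday − 6 days → Monday.

Monday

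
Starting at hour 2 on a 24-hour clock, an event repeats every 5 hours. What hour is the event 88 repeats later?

88·5 = 440.
Dividing 440 by 24 gives quotient 18 and remainder 8.
(2 + 8) mod 24 = 10.

10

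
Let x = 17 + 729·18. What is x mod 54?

729·18 = 13122.
13122 mod 54 = 0 (since 243·54 = 13122).
(17 + 0) mod 54 = 17.

17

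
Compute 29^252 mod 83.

3

By repeated squaring mod 83: 29^1≡29, 29^2≡11, 29^4≡38, 29^8≡33, 29^16≡10, 29^32≡17, 29^64≡40, 29^128≡23.
252 = 4 + 8 + 16 + 32 + 64 + 128, so 29^252 ≡ 38·33·10·17·40·23 ≡ 3 (mod 83).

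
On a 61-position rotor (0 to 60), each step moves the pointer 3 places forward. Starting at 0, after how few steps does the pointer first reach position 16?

46

The inverse of 3 mod 61 is 41 (since 3·41 = 123 ≡ 1).
Multiplying both sides by 41: x ≡ 41·16 = 656 ≡ 46 (mod 61).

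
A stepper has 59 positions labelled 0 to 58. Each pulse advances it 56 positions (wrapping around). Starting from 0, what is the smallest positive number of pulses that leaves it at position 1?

39

59 = 1·56 + 3
56 = 18·3 + 2
3 = 1·2 + 1
2 = 2·1 + 0
Back-substituting gives 56·39 ≡ 1 (mod 59).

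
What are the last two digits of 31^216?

81

By repeated squaring mod 100: 31^1≡31, 31^2≡61, 31^4≡21, 31^8≡41, 31^16≡81, 31^32≡61, 31^64≡21, 31^128≡41.
Since 216 = 8 + 16 + 64 + 128 in binary, 31^216 ≡ 41·81·21·41 ≡ 81 (mod 100).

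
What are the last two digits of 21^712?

41

Successive squares of 21 mod 100: 21^1≡21, 21^2≡41, 21^4≡81, 21^8≡61, 21^16≡21, 21^32≡41, 21^64≡81, 21^128≡61, 21^256≡21, 21^512≡41.
712 = 8 + 64 + 128 + 512, so 21^712 ≡ 61·81·61·41 ≡ 41 (mod 100).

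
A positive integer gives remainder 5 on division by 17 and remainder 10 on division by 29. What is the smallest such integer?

39

x ≡ 5 (mod 17) gives x ∈ {5, 22, 39}.
The first of these with x mod 29 = 10 is 39.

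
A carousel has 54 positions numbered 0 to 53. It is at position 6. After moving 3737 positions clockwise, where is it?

17

3737 mod 54 = 11 (since 69·54 = 3726).
(6 + 11) mod 54 = 17.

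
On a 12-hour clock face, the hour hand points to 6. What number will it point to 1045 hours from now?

1045 mod 12 = 1 (since 87·12 = 1044).
6 + 1 → 7 on a 12-hour dial.

7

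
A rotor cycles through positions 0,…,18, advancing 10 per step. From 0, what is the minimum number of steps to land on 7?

10⁻¹ ≡ 2 (mod 19) because 10·2 = 20 = 1·19 + 1.
Multiplying both sides by 2: x ≡ 2·7 = 14 ≡ 14 (mod 19).

14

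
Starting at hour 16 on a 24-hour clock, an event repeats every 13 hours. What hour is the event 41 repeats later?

21

41·13 = 533.
533 = 22·24 + 5, so 533 mod 24 = 5.
(16 + 5) mod 24 = 21.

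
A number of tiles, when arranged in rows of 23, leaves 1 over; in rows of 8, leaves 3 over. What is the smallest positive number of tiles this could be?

Since 8·3 ≡ 1 (mod 23), take x = 3 + 8·((1−3)·3 mod 23) = 3 + 8·17 = 139.
Check: 139 mod 23 = 1, 139 mod 8 = 3.

139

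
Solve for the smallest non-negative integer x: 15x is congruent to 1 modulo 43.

23

The inverse of 15 mod 43 is 23 (since 15·23 = 345 ≡ 1).
Multiplying both sides by 23: x ≡ 23·1 = 23 ≡ 23 (mod 43).
Check: 15·23 = 345 = 8·43 + 1.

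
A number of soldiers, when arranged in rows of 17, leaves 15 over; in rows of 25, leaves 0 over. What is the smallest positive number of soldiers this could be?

x ≡ 15 (mod 17) gives x ∈ {15, 32, 49, 66, 83, 100}.
The first of these with x mod 25 = 0 is 100.

100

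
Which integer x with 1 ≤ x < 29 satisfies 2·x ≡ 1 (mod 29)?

2·15 = 30 = 1·29 + 1, so 2⁻¹ ≡ 15 (mod 29).

15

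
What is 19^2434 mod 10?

1

Last digits of 9^n: 9, 1 (period 2).
2434 leaves remainder 0 on division by 2, so 19^2434 ends in 1.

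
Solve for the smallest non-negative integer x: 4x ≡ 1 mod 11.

The inverse of 4 mod 11 is 3 (since 4·3 = 12 ≡ 1).
So x ≡ 3·1 = 3 ≡ 3 (mod 11).

3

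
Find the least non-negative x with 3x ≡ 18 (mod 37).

3⁻¹ ≡ 25 (mod 37) because 3·25 = 75 = 2·37 + 1.
Multiplying both sides by 25: x ≡ 25·18 = 450 ≡ 6 (mod 37).

6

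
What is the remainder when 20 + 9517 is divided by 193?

9517 = 49·193 + 60, so 9517 mod 193 = 60.
(20 + 60) mod 193 = 80.

80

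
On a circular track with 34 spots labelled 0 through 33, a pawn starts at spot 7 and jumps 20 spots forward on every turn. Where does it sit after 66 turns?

1

66·20 = 1320.
Dividing 1320 by 34 gives quotient 38 and remainder 28.
(7 + 28) mod 34 = 1.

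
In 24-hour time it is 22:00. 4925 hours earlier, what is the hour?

4925 − 205·24 = 5, so 4925 ≡ 5 (mod 24).
(22 − 5) mod 24 = 17.

17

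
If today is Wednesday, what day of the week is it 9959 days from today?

9959 − 1422·7 = 5, so 9959 ≡ 5 (mod 7).
Wednesday + 5 days → Monday.

Monday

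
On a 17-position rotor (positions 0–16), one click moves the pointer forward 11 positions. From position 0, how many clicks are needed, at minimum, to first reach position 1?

14

11·14 = 154 = 9·17 + 1, so 11⁻¹ ≡ 14 (mod 17).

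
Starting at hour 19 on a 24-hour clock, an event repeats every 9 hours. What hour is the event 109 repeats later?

109·9 = 981.
981 mod 24 = 21 (since 40·24 = 960).
(19 + 21) mod 24 = 16.

16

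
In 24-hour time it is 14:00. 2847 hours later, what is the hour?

2847 = 118·24 + 15, so 2847 mod 24 = 15.
(14 + 15) mod 24 = 5.

5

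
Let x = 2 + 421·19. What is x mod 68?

45

421·19 = 7999.
Dividing 7999 by 68 gives quotient 117 and remainder 43.
(2 + 43) mod 68 = 45.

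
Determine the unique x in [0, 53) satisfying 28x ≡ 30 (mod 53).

The inverse of 28 mod 53 is 36 (since 28·36 = 1008 ≡ 1).
Multiplying both sides by 36: x ≡ 36·30 = 1080 ≡ 20 (mod 53).
Check: 28·20 = 560 = 10·53 + 30.

20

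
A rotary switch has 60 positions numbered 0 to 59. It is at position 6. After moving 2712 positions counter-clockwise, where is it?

54

Dividing 2712 by 60 gives quotient 45 and remainder 12.
(6 − 12) mod 60 = 54.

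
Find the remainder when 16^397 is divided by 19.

16

Successive squares of 16 mod 19: 16^1≡16, 16^2≡9, 16^4≡5, 16^8≡6, 16^16≡17, 16^32≡4, 16^64≡16, 16^128≡9, 16^256≡5.
397 = 1 + 4 + 8 + 128 + 256, so 16^397 ≡ 16·5·6·9·5 ≡ 16 (mod 19).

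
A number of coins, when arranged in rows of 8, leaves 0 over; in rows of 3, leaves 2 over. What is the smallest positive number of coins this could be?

x ≡ 2 (mod 3) gives x ∈ {2, 5, 8}.
The first of these with x mod 8 = 0 is 8.

8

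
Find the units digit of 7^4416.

1

Powers of 7 mod 10 repeat with period 4: 7, 9, 3, 1.
4416 mod 4 = 0, so the last digit matches 7^4 = 1.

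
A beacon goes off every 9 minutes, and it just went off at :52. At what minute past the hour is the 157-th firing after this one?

25

157·9 = 1413.
1413 − 23·60 = 33, so 1413 ≡ 33 (mod 60).
(52 + 33) mod 60 = 25.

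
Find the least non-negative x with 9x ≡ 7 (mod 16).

The inverse of 9 mod 16 is 9 (since 9·9 = 81 ≡ 1).
So x ≡ 9·7 = 63 ≡ 15 (mod 16).

15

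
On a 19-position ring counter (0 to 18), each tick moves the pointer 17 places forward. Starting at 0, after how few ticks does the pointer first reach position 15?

17⁻¹ ≡ 9 (mod 19) because 17·9 = 153 = 8·19 + 1.
So x ≡ 9·15 = 135 ≡ 2 (mod 19).

2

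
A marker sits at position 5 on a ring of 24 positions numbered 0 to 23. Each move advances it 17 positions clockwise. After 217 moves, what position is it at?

22

217·17 = 3689.
3689 − 153·24 = 17, so 3689 ≡ 17 (mod 24).
(5 + 17) mod 24 = 22.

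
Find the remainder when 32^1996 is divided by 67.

Successive squares of 32 mod 67: 32^1≡32, 32^2≡19, 32^4≡26, 32^8≡6, 32^16≡36, 32^32≡23, 32^64≡60, 32^128≡49, 32^256≡56, 32^512≡54, 32^1024≡35.
Since 1996 = 4 + 8 + 64 + 128 + 256 + 512 + 1024 in binary, 32^1996 ≡ 26·6·60·49·56·54·35 ≡ 36 (mod 67).

36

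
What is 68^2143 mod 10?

Powers of 8 mod 10 repeat with period 4: 8, 4, 2, 6.
2143 leaves remainder 3 on division by 4, so 68^2143 ends in 2.

2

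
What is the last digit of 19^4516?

1

The units digit of 19^n cycles with period 2: 9, 1, …
4516 mod 2 = 0, so the last digit matches 9^2 = 1.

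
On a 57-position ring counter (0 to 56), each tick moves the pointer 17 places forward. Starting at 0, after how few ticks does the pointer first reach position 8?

34

The inverse of 17 mod 57 is 47 (since 17·47 = 799 ≡ 1).
So x ≡ 47·8 = 376 ≡ 34 (mod 57).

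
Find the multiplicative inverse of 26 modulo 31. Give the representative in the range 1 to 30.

6

26·6 = 156 = 5·31 + 1, so 26⁻¹ ≡ 6 (mod 31).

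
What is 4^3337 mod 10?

Powers of 4 mod 10 repeat with period 2: 4, 6.
3337 leaves remainder 1 on division by 2, so 4^3337 ends in 4.

4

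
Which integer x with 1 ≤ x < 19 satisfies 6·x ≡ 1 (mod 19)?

19 = 3·6 + 1
6 = 6·1 + 0
Back-substituting gives 6·16 ≡ 1 (mod 19).

16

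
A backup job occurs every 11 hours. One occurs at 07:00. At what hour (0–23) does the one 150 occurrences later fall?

1

150·11 = 1650.
1650 − 68·24 = 18, so 1650 ≡ 18 (mod 24).
(7 + 18) mod 24 = 1.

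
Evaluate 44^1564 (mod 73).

18

Successive squares of 44 mod 73: 44^1≡44, 44^2≡38, 44^4≡57, 44^8≡37, 44^16≡55, 44^32≡32, 44^64≡2, 44^128≡4, 44^256≡16, 44^512≡37, 44^1024≡55.
1564 = 4 + 8 + 16 + 512 + 1024, so 44^1564 ≡ 57·37·55·37·55 ≡ 18 (mod 73).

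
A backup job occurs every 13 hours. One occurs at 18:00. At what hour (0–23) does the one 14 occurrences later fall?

14·13 = 182.
Dividing 182 by 24 gives quotient 7 and remainder 14.
(18 + 14) mod 24 = 8.

8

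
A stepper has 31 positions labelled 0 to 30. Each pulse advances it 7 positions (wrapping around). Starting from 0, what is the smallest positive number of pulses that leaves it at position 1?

31 = 4·7 + 3
7 = 2·3 + 1
3 = 3·1 + 0
Back-substituting gives 7·9 ≡ 1 (mod 31).

9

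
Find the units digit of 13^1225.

The units digit of 13^n cycles with period 4: 3, 9, 7, 1, …
1225 mod 4 = 1, so the last digit matches 3^1 = 3.

3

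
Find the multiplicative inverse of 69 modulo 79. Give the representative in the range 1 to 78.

69·71 = 4899 = 62·79 + 1, so 69⁻¹ ≡ 71 (mod 79).

71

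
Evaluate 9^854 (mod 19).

17

Successive squares of 9 mod 19: 9^1≡9, 9^2≡5, 9^4≡6, 9^8≡17, 9^16≡4, 9^32≡16, 9^64≡9, 9^128≡5, 9^256≡6, 9^512≡17.
854 = 2 + 4 + 16 + 64 + 256 + 512, so 9^854 ≡ 5·6·4·9·6·17 ≡ 17 (mod 19).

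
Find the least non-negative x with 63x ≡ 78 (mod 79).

The inverse of 63 mod 79 is 74 (since 63·74 = 4662 ≡ 1).
So x ≡ 74·78 = 5772 ≡ 5 (mod 79).

5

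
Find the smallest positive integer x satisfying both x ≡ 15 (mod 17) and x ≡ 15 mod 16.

15

x ≡ 15 (mod 16) gives x ∈ {15}.
The first of these with x mod 17 = 15 is 15.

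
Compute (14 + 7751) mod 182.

7751 = 42·182 + 107, so 7751 mod 182 = 107.
(14 + 107) mod 182 = 121.

121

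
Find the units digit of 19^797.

9

Powers of 9 mod 10 repeat with period 2: 9, 1.
797 mod 2 = 1, so the last digit matches 9^1 = 9.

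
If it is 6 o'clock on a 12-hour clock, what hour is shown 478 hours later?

4

478 − 39·12 = 10, so 478 ≡ 10 (mod 12).
6 + 10 → 4 on a 12-hour dial.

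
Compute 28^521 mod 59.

By repeated squaring mod 59: 28^1≡28, 28^2≡17, 28^4≡53, 28^8≡36, 28^16≡57, 28^32≡4, 28^64≡16, 28^128≡20, 28^256≡46, 28^512≡51.
521 = 1 + 8 + 512, so 28^521 ≡ 28·36·51 ≡ 19 (mod 59).

19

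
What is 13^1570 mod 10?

The units digit of 13^n cycles with period 4: 3, 9, 7, 1, …
1570 leaves remainder 2 on division by 4, so 13^1570 ends in 9.

9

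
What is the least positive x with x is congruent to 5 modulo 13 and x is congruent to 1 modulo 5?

31

x ≡ 1 (mod 5) gives x ∈ {1, 6, 11, 16, 21, 26, 31}.
The first of these with x mod 13 = 5 is 31.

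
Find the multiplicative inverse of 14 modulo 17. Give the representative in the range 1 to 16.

14·11 = 154 = 9·17 + 1, so 14⁻¹ ≡ 11 (mod 17).

11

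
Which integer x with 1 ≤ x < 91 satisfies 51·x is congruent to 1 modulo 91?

91 = 1·51 + 40
51 = 1·40 + 11
40 = 3·11 + 7
11 = 1·7 + 4
7 = 1·4 + 3
4 = 1·3 + 1
3 = 3·1 + 0
Back-substituting gives 51·25 ≡ 1 (mod 91).

25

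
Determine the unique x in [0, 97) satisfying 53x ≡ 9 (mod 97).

2

53⁻¹ ≡ 11 (mod 97) because 53·11 = 583 = 6·97 + 1.
Multiplying both sides by 11: x ≡ 11·9 = 99 ≡ 2 (mod 97).
Check: 53·2 = 106 = 1·97 + 9.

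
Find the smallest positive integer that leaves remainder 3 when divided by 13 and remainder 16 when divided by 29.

16

Since 29·9 ≡ 1 (mod 13), take x = 16 + 29·((3−16)·9 mod 13) = 16 + 29·0 = 16.
Check: 16 mod 13 = 3, 16 mod 29 = 16.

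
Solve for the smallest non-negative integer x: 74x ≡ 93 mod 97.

74⁻¹ ≡ 59 (mod 97) because 74·59 = 4366 = 45·97 + 1.
Multiplying both sides by 59: x ≡ 59·93 = 5487 ≡ 55 (mod 97).

55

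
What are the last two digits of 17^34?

29

Successive squares of 17 mod 100: 17^1≡17, 17^2≡89, 17^4≡21, 17^8≡41, 17^16≡81, 17^32≡61.
Since 34 = 2 + 32 in binary, 17^34 ≡ 89·61 ≡ 29 (mod 100).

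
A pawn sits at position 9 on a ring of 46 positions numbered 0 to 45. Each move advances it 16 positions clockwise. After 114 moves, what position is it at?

114·16 = 1824.
Dividing 1824 by 46 gives quotient 39 and remainder 30.
(9 + 30) mod 46 = 39.

39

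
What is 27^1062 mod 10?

9

The units digit of 27^n cycles with period 4: 7, 9, 3, 1, …
1062 leaves remainder 2 on division by 4, so 27^1062 ends in 9.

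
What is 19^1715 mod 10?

9

Last digits of 9^n: 9, 1 (period 2).
1715 leaves remainder 1 on division by 2, so 19^1715 ends in 9.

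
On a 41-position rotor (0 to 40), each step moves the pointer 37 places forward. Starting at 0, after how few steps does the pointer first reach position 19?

37⁻¹ ≡ 10 (mod 41) because 37·10 = 370 = 9·41 + 1.
So x ≡ 10·19 = 190 ≡ 26 (mod 41).
Check: 37·26 = 962 = 23·41 + 19.

26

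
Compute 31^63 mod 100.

Successive squares of 31 mod 100: 31^1≡31, 31^2≡61, 31^4≡21, 31^8≡41, 31^16≡81, 31^32≡61.
63 = 1 + 2 + 4 + 8 + 16 + 32, so 31^63 ≡ 31·61·21·41·81·61 ≡ 91 (mod 100).

91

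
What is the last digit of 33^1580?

The units digit of 33^n cycles with period 4: 3, 9, 7, 1, …
1580 leaves remainder 0 on division by 4, so 33^1580 ends in 1.

1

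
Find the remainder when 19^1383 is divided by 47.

Square-and-reduce mod 47: 19^1≡19, 19^2≡32, 19^4≡37, 19^8≡6, 19^16≡36, 19^32≡27, 19^64≡24, 19^128≡12, 19^256≡3, 19^512≡9, 19^1024≡34.
1383 = 1 + 2 + 4 + 32 + 64 + 256 + 1024, so 19^1383 ≡ 19·32·37·27·24·3·34 ≡ 44 (mod 47).

44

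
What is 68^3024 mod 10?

6

The units digit of 68^n cycles with period 4: 8, 4, 2, 6, …
3024 leaves remainder 0 on division by 4, so 68^3024 ends in 6.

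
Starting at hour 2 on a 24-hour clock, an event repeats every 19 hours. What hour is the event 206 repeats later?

206·19 = 3914.
3914 mod 24 = 2 (since 163·24 = 3912).
(2 + 2) mod 24 = 4.

4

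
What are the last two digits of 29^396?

Square-and-reduce mod 100: 29^1≡29, 29^2≡41, 29^4≡81, 29^8≡61, 29^16≡21, 29^32≡41, 29^64≡81, 29^128≡61, 29^256≡21.
Since 396 = 4 + 8 + 128 + 256 in binary, 29^396 ≡ 81·61·61·21 ≡ 21 (mod 100).

21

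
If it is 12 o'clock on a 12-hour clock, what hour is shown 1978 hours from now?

10

1978 − 164·12 = 10, so 1978 ≡ 10 (mod 12).
12 + 10 → 10 on a 12-hour dial.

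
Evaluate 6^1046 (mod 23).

6

By repeated squaring mod 23: 6^1≡6, 6^2≡13, 6^4≡8, 6^8≡18, 6^16≡2, 6^32≡4, 6^64≡16, 6^128≡3, 6^256≡9, 6^512≡12, 6^1024≡6.
Since 1046 = 2 + 4 + 16 + 1024 in binary, 6^1046 ≡ 13·8·2·6 ≡ 6 (mod 23).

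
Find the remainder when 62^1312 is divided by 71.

Square-and-reduce mod 71: 62^1≡62, 62^2≡10, 62^4≡29, 62^8≡60, 62^16≡50, 62^32≡15, 62^64≡12, 62^128≡2, 62^256≡4, 62^512≡16, 62^1024≡43.
Since 1312 = 32 + 256 + 1024 in binary, 62^1312 ≡ 15·4·43 ≡ 24 (mod 71).

24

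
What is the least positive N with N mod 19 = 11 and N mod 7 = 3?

x ≡ 3 (mod 7) gives x ∈ {3, 10, 17, 24, 31, 38, 45, 52, …}.
The first of these with x mod 19 = 11 is 87.

87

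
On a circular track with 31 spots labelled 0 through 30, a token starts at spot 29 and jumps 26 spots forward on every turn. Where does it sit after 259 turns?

259·26 = 6734.
Dividing 6734 by 31 gives quotient 217 and remainder 7.
(29 + 7) mod 31 = 5.

5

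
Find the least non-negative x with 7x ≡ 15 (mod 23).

7⁻¹ ≡ 10 (mod 23) because 7·10 = 70 = 3·23 + 1.
So x ≡ 10·15 = 150 ≡ 12 (mod 23).

12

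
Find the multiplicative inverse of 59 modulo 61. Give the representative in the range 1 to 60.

30

61 = 1·59 + 2
59 = 29·2 + 1
2 = 2·1 + 0
Back-substituting gives 59·30 ≡ 1 (mod 61).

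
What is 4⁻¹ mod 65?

49

65 = 16·4 + 1
4 = 4·1 + 0
Back-substituting gives 4·49 ≡ 1 (mod 65).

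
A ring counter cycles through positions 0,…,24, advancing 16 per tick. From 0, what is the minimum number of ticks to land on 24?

14

The inverse of 16 mod 25 is 11 (since 16·11 = 176 ≡ 1).
So x ≡ 11·24 = 264 ≡ 14 (mod 25).
Check: 16·14 = 224 = 8·25 + 24.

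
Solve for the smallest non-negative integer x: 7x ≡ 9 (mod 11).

7⁻¹ ≡ 8 (mod 11) because 7·8 = 56 = 5·11 + 1.
Multiplying both sides by 8: x ≡ 8·9 = 72 ≡ 6 (mod 11).

6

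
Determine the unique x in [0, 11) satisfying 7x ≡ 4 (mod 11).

7⁻¹ ≡ 8 (mod 11) because 7·8 = 56 = 5·11 + 1.
So x ≡ 8·4 = 32 ≡ 10 (mod 11).

10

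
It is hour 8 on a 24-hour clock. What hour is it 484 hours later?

12

484 − 20·24 = 4, so 484 ≡ 4 (mod 24).
(8 + 4) mod 24 = 12.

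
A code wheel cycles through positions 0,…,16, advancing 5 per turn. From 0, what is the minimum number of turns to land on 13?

6

The inverse of 5 mod 17 is 7 (since 5·7 = 35 ≡ 1).
So x ≡ 7·13 = 91 ≡ 6 (mod 17).
Check: 5·6 = 30 = 1·17 + 13.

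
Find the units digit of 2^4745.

2

Powers of 2 mod 10 repeat with period 4: 2, 4, 8, 6.
4745 leaves remainder 1 on division by 4, so 2^4745 ends in 2.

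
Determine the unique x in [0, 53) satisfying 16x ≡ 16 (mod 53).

The inverse of 16 mod 53 is 10 (since 16·10 = 160 ≡ 1).
So x ≡ 10·16 = 160 ≡ 1 (mod 53).

1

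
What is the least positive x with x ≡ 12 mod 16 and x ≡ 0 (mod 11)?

x ≡ 0 (mod 11) gives x ∈ {0, 11, 22, 33, 44}.
The first of these with x mod 16 = 12 is 44.

44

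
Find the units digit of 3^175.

Powers of 3 mod 10 repeat with period 4: 3, 9, 7, 1.
175 leaves remainder 3 on division by 4, so 3^175 ends in 7.

7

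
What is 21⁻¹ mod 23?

11

21·11 = 231 = 10·23 + 1, so 21⁻¹ ≡ 11 (mod 23).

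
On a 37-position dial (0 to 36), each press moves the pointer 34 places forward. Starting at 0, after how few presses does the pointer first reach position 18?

34⁻¹ ≡ 12 (mod 37) because 34·12 = 408 = 11·37 + 1.
So x ≡ 12·18 = 216 ≡ 31 (mod 37).

31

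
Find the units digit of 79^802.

The units digit of 79^n cycles with period 2: 9, 1, …
802 leaves remainder 0 on division by 2, so 79^802 ends in 1.

1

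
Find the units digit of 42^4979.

8

The units digit of 42^n cycles with period 4: 2, 4, 8, 6, …
4979 leaves remainder 3 on division by 4, so 42^4979 ends in 8.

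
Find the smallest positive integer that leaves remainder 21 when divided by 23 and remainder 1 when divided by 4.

21

x ≡ 1 (mod 4) gives x ∈ {1, 5, 9, 13, 17, 21}.
The first of these with x mod 23 = 21 is 21.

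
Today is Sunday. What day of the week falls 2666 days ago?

Monday

2666 − 380·7 = 6, so 2666 ≡ 6 (mod 7).
Sunday − 6 days → Monday.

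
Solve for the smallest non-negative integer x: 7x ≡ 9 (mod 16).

The inverse of 7 mod 16 is 7 (since 7·7 = 49 ≡ 1).
So x ≡ 7·9 = 63 ≡ 15 (mod 16).
Check: 7·15 = 105 = 6·16 + 9.

15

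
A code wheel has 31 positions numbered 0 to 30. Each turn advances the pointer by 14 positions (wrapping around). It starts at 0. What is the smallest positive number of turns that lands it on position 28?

2

The inverse of 14 mod 31 is 20 (since 14·20 = 280 ≡ 1).
Multiplying both sides by 20: x ≡ 20·28 = 560 ≡ 2 (mod 31).
Check: 14·2 = 28 = 0·31 + 28.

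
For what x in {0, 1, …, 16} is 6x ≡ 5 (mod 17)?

6⁻¹ ≡ 3 (mod 17) because 6·3 = 18 = 1·17 + 1.
So x ≡ 3·5 = 15 ≡ 15 (mod 17).
Check: 6·15 = 90 = 5·17 + 5.

15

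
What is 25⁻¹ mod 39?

25

25·25 = 625 = 16·39 + 1, so 25⁻¹ ≡ 25 (mod 39).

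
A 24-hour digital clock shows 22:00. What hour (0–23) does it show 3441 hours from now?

7

3441 = 143·24 + 9, so 3441 mod 24 = 9.
(22 + 9) mod 24 = 7.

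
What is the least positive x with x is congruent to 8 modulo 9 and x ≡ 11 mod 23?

x ≡ 8 (mod 9) gives x ∈ {8, 17, 26, 35, 44, 53, 62, 71, …}.
The first of these with x mod 23 = 11 is 80.

80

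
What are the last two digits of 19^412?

Square-and-reduce mod 100: 19^1≡19, 19^2≡61, 19^4≡21, 19^8≡41, 19^16≡81, 19^32≡61, 19^64≡21, 19^128≡41, 19^256≡81.
412 = 4 + 8 + 16 + 128 + 256, so 19^412 ≡ 21·41·81·41·81 ≡ 61 (mod 100).

61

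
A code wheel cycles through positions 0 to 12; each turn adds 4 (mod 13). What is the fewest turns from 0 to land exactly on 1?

10

13 = 3·4 + 1
4 = 4·1 + 0
Back-substituting gives 4·10 ≡ 1 (mod 13).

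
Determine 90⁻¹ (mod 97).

83

97 = 1·90 + 7
90 = 12·7 + 6
7 = 1·6 + 1
6 = 6·1 + 0
Back-substituting gives 90·83 ≡ 1 (mod 97).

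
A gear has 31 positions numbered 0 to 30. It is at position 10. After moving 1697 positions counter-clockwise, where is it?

Dividing 1697 by 31 gives quotient 54 and remainder 23.
(10 − 23) mod 31 = 18.

18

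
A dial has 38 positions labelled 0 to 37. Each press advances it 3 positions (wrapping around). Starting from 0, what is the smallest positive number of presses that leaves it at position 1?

13

3·13 = 39 = 1·38 + 1, so 3⁻¹ ≡ 13 (mod 38).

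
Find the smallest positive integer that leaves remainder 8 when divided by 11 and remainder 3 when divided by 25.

x ≡ 8 (mod 11) gives x ∈ {8, 19, 30, 41, 52, 63, 74, 85, …}.
The first of these with x mod 25 = 3 is 228.

228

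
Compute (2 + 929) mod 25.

6

929 = 37·25 + 4, so 929 mod 25 = 4.
(2 + 4) mod 25 = 6.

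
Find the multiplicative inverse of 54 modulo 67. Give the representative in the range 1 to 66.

54·36 = 1944 = 29·67 + 1, so 54⁻¹ ≡ 36 (mod 67).

36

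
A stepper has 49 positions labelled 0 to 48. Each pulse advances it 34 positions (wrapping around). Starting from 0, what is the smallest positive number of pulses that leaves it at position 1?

13

49 = 1·34 + 15
34 = 2·15 + 4
15 = 3·4 + 3
4 = 1·3 + 1
3 = 3·1 + 0
Back-substituting gives 34·13 ≡ 1 (mod 49).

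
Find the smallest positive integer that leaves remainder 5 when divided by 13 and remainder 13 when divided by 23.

174

x ≡ 5 (mod 13) gives x ∈ {5, 18, 31, 44, 57, 70, 83, 96, …}.
The first of these with x mod 23 = 13 is 174.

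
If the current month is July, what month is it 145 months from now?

145 mod 12 = 1 (since 12·12 = 144).
July + 1 month → August.

August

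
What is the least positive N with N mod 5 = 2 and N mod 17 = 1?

Since 17·3 ≡ 1 (mod 5), take x = 1 + 17·((2−1)·3 mod 5) = 1 + 17·3 = 52.
Check: 52 mod 5 = 2, 52 mod 17 = 1.

52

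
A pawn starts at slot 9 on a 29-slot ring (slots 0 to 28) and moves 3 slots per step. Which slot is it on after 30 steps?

12

30·3 = 90.
90 − 3·29 = 3, so 90 ≡ 3 (mod 29).
(9 + 3) mod 29 = 12.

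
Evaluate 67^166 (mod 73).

Successive squares of 67 mod 73: 67^1≡67, 67^2≡36, 67^4≡55, 67^8≡32, 67^16≡2, 67^32≡4, 67^64≡16, 67^128≡37.
166 = 2 + 4 + 32 + 128, so 67^166 ≡ 36·55·4·37 ≡ 18 (mod 73).

18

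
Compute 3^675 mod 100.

7

Successive squares of 3 mod 100: 3^1≡3, 3^2≡9, 3^4≡81, 3^8≡61, 3^16≡21, 3^32≡41, 3^64≡81, 3^128≡61, 3^256≡21, 3^512≡41.
675 = 1 + 2 + 32 + 128 + 512, so 3^675 ≡ 3·9·41·61·41 ≡ 7 (mod 100).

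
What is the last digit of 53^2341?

3

Last digits of 3^n: 3, 9, 7, 1 (period 4).
2341 mod 4 = 1, so the last digit matches 3^1 = 3.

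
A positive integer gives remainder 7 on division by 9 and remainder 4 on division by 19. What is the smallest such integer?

61

x ≡ 7 (mod 9) gives x ∈ {7, 16, 25, 34, 43, 52, 61}.
The first of these with x mod 19 = 4 is 61.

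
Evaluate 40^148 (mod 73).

36

By repeated squaring mod 73: 40^1≡40, 40^2≡67, 40^4≡36, 40^8≡55, 40^16≡32, 40^32≡2, 40^64≡4, 40^128≡16.
Since 148 = 4 + 16 + 128 in binary, 40^148 ≡ 36·32·16 ≡ 36 (mod 73).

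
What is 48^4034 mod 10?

4

Powers of 8 mod 10 repeat with period 4: 8, 4, 2, 6.
4034 mod 4 = 2, so the last digit matches 8^2 = 4.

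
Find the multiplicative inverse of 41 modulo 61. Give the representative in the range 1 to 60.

61 = 1·41 + 20
41 = 2·20 + 1
20 = 20·1 + 0
Back-substituting gives 41·3 ≡ 1 (mod 61).

3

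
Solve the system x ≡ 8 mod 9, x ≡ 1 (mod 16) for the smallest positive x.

Since 16·4 ≡ 1 (mod 9), take x = 1 + 16·((8−1)·4 mod 9) = 1 + 16·1 = 17.
Check: 17 mod 9 = 8, 17 mod 16 = 1.

17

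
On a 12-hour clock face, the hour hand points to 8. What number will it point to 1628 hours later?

4

1628 mod 12 = 8 (since 135·12 = 1620).
8 + 8 → 4 on a 12-hour dial.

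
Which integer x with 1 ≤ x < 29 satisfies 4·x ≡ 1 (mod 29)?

22

4·22 = 88 = 3·29 + 1, so 4⁻¹ ≡ 22 (mod 29).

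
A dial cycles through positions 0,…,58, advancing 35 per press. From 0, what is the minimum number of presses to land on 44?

The inverse of 35 mod 59 is 27 (since 35·27 = 945 ≡ 1).
Multiplying both sides by 27: x ≡ 27·44 = 1188 ≡ 8 (mod 59).

8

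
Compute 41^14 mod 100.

Square-and-reduce mod 100: 41^1≡41, 41^2≡81, 41^4≡61, 41^8≡21.
Since 14 = 2 + 4 + 8 in binary, 41^14 ≡ 81·61·21 ≡ 61 (mod 100).

61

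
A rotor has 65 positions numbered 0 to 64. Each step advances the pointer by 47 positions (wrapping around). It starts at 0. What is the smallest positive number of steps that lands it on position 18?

64

47⁻¹ ≡ 18 (mod 65) because 47·18 = 846 = 13·65 + 1.
So x ≡ 18·18 = 324 ≡ 64 (mod 65).
Check: 47·64 = 3008 = 46·65 + 18.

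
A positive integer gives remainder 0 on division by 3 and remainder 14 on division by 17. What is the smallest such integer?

x ≡ 0 (mod 3) gives x ∈ {0, 3, 6, 9, 12, 15, 18, 21, …}.
The first of these with x mod 17 = 14 is 48.

48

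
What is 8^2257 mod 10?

The units digit of 8^n cycles with period 4: 8, 4, 2, 6, …
2257 mod 4 = 1, so the last digit matches 8^1 = 8.

8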